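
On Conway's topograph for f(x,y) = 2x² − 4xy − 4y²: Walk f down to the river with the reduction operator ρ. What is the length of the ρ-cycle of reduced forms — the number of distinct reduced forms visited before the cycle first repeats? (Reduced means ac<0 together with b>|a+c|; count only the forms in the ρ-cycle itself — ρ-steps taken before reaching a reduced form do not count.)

D = 48, ⌊√D⌋ = 6
descent: ρ → (-4,4,2)  [lands on river]
river: ρ → (2,4,-4)
ρ-cycle length = 2 (tail of 1 descent step not counted)

2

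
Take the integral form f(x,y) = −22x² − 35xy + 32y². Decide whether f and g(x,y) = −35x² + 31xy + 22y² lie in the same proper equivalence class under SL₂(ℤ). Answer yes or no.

D₁ = 4041, D₂ = 4041
river cycle of f (length 68): (32, 35, -22), (-22, 53, 14), (14, 59, -10), (-10, 61, 8), (8, 51, -45), (-45, 39, 14), (14, 45, -36), (-36, 27, 23), (23, 19, -40), (-40, 61, 2), … (58 more)
river cycle of g (length 68): (22, 57, -9), (-9, 51, 40), (40, 29, -20), (-20, 51, 18), (18, 57, -11), (-11, 53, 28), (28, 59, -5), (-5, 61, 16), (16, 35, -44), (-44, 53, 7), … (58 more)
cycles differ ⇒ inequivalent

no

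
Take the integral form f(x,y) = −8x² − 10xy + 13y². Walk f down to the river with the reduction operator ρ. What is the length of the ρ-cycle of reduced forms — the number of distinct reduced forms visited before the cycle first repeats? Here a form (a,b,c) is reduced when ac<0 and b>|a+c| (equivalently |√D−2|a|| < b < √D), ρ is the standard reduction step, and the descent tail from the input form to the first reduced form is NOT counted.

D = 516, ⌊√D⌋ = 22
descent: ρ → (13,10,-8)  [lands on river]
river: ρ → (-8,22,1)
river: ρ → (1,22,-8)
river: ρ → (-8,10,13)
river: ρ → (13,16,-5)
river: ρ → (-5,14,16)
river: ρ → (16,18,-3)
river: ρ → (-3,18,16)
river: ρ → (16,14,-5)
river: ρ → (-5,16,13)
ρ-cycle length = 10 (tail of 1 descent step not counted)

10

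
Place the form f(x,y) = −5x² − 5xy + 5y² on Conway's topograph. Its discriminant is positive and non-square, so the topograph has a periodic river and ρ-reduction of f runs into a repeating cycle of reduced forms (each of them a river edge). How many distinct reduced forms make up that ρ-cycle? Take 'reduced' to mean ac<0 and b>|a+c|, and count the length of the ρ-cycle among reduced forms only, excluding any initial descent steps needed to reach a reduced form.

D = 125, ⌊√D⌋ = 11
descent: ρ → (5,5,-5)  [lands on river]
river: ρ → (-5,5,5)
ρ-cycle length = 2 (tail of 1 descent step not counted)

2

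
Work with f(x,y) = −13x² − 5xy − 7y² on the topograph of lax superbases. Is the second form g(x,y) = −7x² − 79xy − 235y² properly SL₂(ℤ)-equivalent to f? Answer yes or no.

D₁ = -339, D₂ = -339
f is negative-definite; reduce −f:
−f: flip: (13,5,7)→(7,-5,13)
−f: reduced (well bottom): (7,-5,13) with a≤c, −a<b≤a
flip sign back: reduced form of f is (-7,5,-13)
g is negative-definite; reduce −g:
−g: translate: b→-5 (≡79 mod 14), so (7,79,235)→(7,-5,13)
−g: reduced (well bottom): (7,-5,13) with a≤c, −a<b≤a
flip sign back: reduced form of g is (-7,5,-13)
reduced forms (-7, 5, -13) vs (-7, 5, -13) ⇒ equivalent

yes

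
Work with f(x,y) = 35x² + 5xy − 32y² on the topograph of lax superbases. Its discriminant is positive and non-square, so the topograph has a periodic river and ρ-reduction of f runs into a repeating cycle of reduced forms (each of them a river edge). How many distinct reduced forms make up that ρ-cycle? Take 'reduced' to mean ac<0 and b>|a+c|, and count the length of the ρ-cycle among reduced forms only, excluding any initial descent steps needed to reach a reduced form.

D = 4505, ⌊√D⌋ = 67
river: ρ → (-32,59,8)
river: ρ → (8,53,-53)
river: ρ → (-53,53,8)
river: ρ → (8,59,-32)
river: ρ → (-32,5,35)
river: ρ → (35,65,-2)
river: ρ → (-2,67,2)
river: ρ → (2,65,-35)
river: ρ → (-35,5,32)
river: ρ → (32,59,-8)
river: ρ → (-8,53,53)
river: ρ → (53,53,-8)
river: ρ → (-8,59,32)
river: ρ → (32,5,-35)
river: ρ → (-35,65,2)
river: ρ → (2,67,-2)
river: ρ → (-2,65,35)
river: ρ → (35,5,-32)
ρ-cycle length = 18 (tail of 0 descent steps not counted)

18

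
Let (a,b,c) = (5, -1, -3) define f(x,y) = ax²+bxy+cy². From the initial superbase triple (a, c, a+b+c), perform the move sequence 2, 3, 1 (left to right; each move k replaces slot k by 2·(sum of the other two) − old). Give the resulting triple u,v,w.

start (5,-3,1) = (f(1,0),f(0,1),f(1,1))
replace slot 2: 2·(5+1) − (-3) = 15 → (5,15,1)
replace slot 3: 2·(5+15) − 1 = 39 → (5,15,39)
replace slot 1: 2·(15+39) − 5 = 103 → (103,15,39)

103,15,39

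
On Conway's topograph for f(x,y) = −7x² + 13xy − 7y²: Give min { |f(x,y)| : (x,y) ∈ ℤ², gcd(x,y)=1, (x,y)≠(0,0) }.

translate: b→1 (≡-13 mod 14), so (7,-13,7)→(7,1,1)
flip: (7,1,1)→(1,-1,7)
translate: b→1 (≡-1 mod 2), so (1,-1,7)→(1,1,7)
reduced (well bottom): (1,1,7) with a≤c, −a<b≤a
well minimum |f| = |-1| = 1 (negative-definite)

1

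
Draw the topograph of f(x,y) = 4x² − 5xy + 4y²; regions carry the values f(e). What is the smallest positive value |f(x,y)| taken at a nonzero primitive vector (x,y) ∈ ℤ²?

translate: b→3 (≡-5 mod 8), so (4,-5,4)→(4,3,3)
flip: (4,3,3)→(3,-3,4)
translate: b→3 (≡-3 mod 6), so (3,-3,4)→(3,3,4)
reduced (well bottom): (3,3,4) with a≤c, −a<b≤a
well minimum = a = 3

3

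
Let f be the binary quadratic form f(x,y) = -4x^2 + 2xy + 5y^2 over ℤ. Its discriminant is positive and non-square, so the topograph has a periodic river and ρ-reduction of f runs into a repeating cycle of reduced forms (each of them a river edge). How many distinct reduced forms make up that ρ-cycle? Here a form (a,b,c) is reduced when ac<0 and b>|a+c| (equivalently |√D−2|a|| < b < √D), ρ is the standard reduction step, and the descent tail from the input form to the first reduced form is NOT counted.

D = 84, ⌊√D⌋ = 9
river: ρ → (5,8,-1)
river: ρ → (-1,8,5)
river: ρ → (5,2,-4)
river: ρ → (-4,6,3)
river: ρ → (3,6,-4)
river: ρ → (-4,2,5)
ρ-cycle length = 6 (tail of 0 descent steps not counted)

6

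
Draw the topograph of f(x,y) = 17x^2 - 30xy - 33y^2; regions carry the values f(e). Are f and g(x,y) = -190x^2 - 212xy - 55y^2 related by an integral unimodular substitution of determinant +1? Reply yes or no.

D₁ = 3144, D₂ = 3144
river cycle of f (length 8): (-33, 30, 17), (17, 38, -25), (-25, 12, 30), (30, 48, -7), (-7, 50, 23), (23, 42, -15), (-15, 48, 14), (14, 36, -33)
river cycle of g (length 8): (14, 36, -33), (-33, 30, 17), (17, 38, -25), (-25, 12, 30), (30, 48, -7), (-7, 50, 23), (23, 42, -15), (-15, 48, 14)
cycles coincide ⇒ equivalent

yes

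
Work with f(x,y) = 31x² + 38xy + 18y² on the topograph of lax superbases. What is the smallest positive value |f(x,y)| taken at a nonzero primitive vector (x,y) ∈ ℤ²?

translate: b→-24 (≡38 mod 62), so (31,38,18)→(31,-24,11)
flip: (31,-24,11)→(11,24,31)
translate: b→2 (≡24 mod 22), so (11,24,31)→(11,2,18)
reduced (well bottom): (11,2,18) with a≤c, −a<b≤a
well minimum = a = 11

11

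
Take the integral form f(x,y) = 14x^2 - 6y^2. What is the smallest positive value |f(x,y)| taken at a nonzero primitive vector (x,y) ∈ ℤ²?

descent: ρ → (-6,12,8)  [lands on river]
river: ρ → (8,4,-10)
river: ρ → (-10,16,2)
river: ρ → (2,16,-10)
river: ρ → (-10,4,8)
river: ρ → (8,12,-6)
closes: descent 1, river 6
min |a| on river = 2

2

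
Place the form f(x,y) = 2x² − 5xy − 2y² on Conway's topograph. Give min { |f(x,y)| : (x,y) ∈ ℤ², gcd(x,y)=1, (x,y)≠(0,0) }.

descent: ρ → (-2,5,2)  [lands on river]
river: ρ → (2,3,-4)
river: ρ → (-4,5,1)
river: ρ → (1,5,-4)
river: ρ → (-4,3,2)
river: ρ → (2,5,-2)
river: ρ → (-2,3,4)
river: ρ → (4,5,-1)
river: ρ → (-1,5,4)
river: ρ → (4,3,-2)
closes: descent 1, river 10
min |a| on river = 1

1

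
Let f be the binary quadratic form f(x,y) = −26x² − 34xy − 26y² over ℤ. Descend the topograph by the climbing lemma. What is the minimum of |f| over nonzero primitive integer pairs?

translate: b→-18 (≡34 mod 52), so (26,34,26)→(26,-18,18)
flip: (26,-18,18)→(18,18,26)
reduced (well bottom): (18,18,26) with a≤c, −a<b≤a
well minimum |f| = |-18| = 18 (negative-definite)

18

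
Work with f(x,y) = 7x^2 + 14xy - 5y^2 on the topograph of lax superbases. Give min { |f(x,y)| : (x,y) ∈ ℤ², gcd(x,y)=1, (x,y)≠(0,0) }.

river: ρ → (-5,16,4)
river: ρ → (4,16,-5)
river: ρ → (-5,14,7)
river: ρ → (7,14,-5)
closes: descent 0, river 4
min |a| on river = 4

4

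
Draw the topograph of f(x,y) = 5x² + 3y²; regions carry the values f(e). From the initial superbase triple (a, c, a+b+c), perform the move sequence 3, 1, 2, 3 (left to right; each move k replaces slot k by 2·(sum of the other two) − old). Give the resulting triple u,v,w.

start (5,3,8) = (f(1,0),f(0,1),f(1,1))
replace slot 3: 2·(5+3) − 8 = 8 → (5,3,8)
replace slot 1: 2·(3+8) − 5 = 17 → (17,3,8)
replace slot 2: 2·(17+8) − 3 = 47 → (17,47,8)
replace slot 3: 2·(17+47) − 8 = 120 → (17,47,120)

17,47,120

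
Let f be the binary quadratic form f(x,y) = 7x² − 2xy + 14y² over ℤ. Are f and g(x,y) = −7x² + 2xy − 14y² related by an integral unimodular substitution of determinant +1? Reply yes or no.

D₁ = -388, D₂ = -388
f: reduced (well bottom): (7,-2,14) with a≤c, −a<b≤a
g is negative-definite; reduce −g:
−g: reduced (well bottom): (7,-2,14) with a≤c, −a<b≤a
flip sign back: reduced form of g is (-7,2,-14)
reduced forms (7, -2, 14) vs (-7, 2, -14) ⇒ inequivalent

no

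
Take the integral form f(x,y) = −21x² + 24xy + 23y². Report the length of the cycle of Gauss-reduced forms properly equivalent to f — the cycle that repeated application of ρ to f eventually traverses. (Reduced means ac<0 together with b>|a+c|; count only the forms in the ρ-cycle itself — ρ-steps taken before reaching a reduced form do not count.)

D = 2508, ⌊√D⌋ = 50
river: ρ → (23,22,-22)
river: ρ → (-22,22,23)
river: ρ → (23,24,-21)
river: ρ → (-21,18,26)
river: ρ → (26,34,-13)
river: ρ → (-13,44,11)
river: ρ → (11,44,-13)
river: ρ → (-13,34,26)
river: ρ → (26,18,-21)
river: ρ → (-21,24,23)
ρ-cycle length = 10 (tail of 0 descent steps not counted)

10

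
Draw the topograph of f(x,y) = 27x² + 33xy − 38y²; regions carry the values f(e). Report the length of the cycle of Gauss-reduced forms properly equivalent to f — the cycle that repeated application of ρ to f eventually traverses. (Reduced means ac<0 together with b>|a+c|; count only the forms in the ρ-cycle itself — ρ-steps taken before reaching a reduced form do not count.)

D = 5193, ⌊√D⌋ = 72
river: ρ → (-38,43,22)
river: ρ → (22,45,-36)
river: ρ → (-36,27,31)
river: ρ → (31,35,-32)
river: ρ → (-32,29,34)
river: ρ → (34,39,-27)
river: ρ → (-27,69,4)
river: ρ → (4,67,-44)
river: ρ → (-44,21,27)
river: ρ → (27,33,-38)
ρ-cycle length = 10 (tail of 0 descent steps not counted)

10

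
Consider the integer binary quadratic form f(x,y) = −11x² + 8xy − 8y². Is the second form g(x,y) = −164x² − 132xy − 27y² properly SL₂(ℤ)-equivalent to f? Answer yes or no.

D₁ = -288, D₂ = -288
f is negative-definite; reduce −f:
−f: flip: (11,-8,8)→(8,8,11)
−f: reduced (well bottom): (8,8,11) with a≤c, −a<b≤a
flip sign back: reduced form of f is (-8,-8,-11)
g is negative-definite; reduce −g:
−g: flip: (164,132,27)→(27,-132,164)
−g: translate: b→-24 (≡-132 mod 54), so (27,-132,164)→(27,-24,8)
−g: flip: (27,-24,8)→(8,24,27)
−g: translate: b→8 (≡24 mod 16), so (8,24,27)→(8,8,11)
−g: reduced (well bottom): (8,8,11) with a≤c, −a<b≤a
flip sign back: reduced form of g is (-8,-8,-11)
reduced forms (-8, -8, -11) vs (-8, -8, -11) ⇒ equivalent

yes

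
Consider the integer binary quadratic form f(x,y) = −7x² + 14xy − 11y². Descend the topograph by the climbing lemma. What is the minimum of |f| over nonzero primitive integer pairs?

translate: b→0 (≡-14 mod 14), so (7,-14,11)→(7,0,4)
flip: (7,0,4)→(4,0,7)
reduced (well bottom): (4,0,7) with a≤c, −a<b≤a
well minimum |f| = |-4| = 4 (negative-definite)

4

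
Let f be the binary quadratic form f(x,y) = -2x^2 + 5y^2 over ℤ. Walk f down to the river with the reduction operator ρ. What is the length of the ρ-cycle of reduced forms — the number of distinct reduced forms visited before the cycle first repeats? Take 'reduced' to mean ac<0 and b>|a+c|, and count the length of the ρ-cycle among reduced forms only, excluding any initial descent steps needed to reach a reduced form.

D = 40, ⌊√D⌋ = 6
descent: ρ → (5,0,-2)
descent: ρ → (-2,4,3)  [lands on river]
river: ρ → (3,2,-3)
river: ρ → (-3,4,2)
river: ρ → (2,4,-3)
river: ρ → (-3,2,3)
river: ρ → (3,4,-2)
ρ-cycle length = 6 (tail of 2 descent steps not counted)

6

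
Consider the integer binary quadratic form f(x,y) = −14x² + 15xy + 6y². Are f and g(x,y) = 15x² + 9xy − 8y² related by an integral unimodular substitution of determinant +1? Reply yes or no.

D₁ = 561, D₂ = 561
river cycle of f (length 16): (6, 21, -5), (-5, 19, 10), (10, 21, -3), (-3, 21, 10), (10, 19, -5), (-5, 21, 6), (6, 15, -14), (-14, 13, 7), (7, 15, -12), (-12, 9, 10), … (6 more)
river cycle of g (length 10): (-8, 23, 1), (1, 23, -8), (-8, 9, 15), (15, 21, -2), (-2, 23, 4), (4, 17, -17), (-17, 17, 4), (4, 23, -2), (-2, 21, 15), (15, 9, -8)
cycles differ ⇒ inequivalent

no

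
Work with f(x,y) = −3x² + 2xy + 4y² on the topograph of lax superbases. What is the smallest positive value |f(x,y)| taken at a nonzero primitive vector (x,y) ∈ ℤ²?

river: ρ → (4,6,-1)
river: ρ → (-1,6,4)
river: ρ → (4,2,-3)
river: ρ → (-3,4,3)
river: ρ → (3,2,-4)
river: ρ → (-4,6,1)
river: ρ → (1,6,-4)
river: ρ → (-4,2,3)
river: ρ → (3,4,-3)
river: ρ → (-3,2,4)
closes: descent 0, river 10
min |a| on river = 1

1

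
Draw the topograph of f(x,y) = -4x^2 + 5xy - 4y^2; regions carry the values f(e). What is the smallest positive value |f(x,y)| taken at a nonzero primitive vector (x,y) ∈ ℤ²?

translate: b→3 (≡-5 mod 8), so (4,-5,4)→(4,3,3)
flip: (4,3,3)→(3,-3,4)
translate: b→3 (≡-3 mod 6), so (3,-3,4)→(3,3,4)
reduced (well bottom): (3,3,4) with a≤c, −a<b≤a
well minimum |f| = |-3| = 3 (negative-definite)

3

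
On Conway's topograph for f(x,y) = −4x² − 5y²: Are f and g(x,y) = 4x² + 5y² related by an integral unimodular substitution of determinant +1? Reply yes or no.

D₁ = -80, D₂ = -80
f is negative-definite; reduce −f:
−f: reduced (well bottom): (4,0,5) with a≤c, −a<b≤a
flip sign back: reduced form of f is (-4,0,-5)
g: reduced (well bottom): (4,0,5) with a≤c, −a<b≤a
reduced forms (-4, 0, -5) vs (4, 0, 5) ⇒ inequivalent

no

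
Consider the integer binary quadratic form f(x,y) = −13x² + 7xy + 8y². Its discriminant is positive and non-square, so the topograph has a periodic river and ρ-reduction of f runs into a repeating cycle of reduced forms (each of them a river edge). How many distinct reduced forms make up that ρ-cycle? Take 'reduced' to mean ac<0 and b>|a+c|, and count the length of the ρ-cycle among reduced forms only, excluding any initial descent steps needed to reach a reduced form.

D = 465, ⌊√D⌋ = 21
river: ρ → (8,9,-12)
river: ρ → (-12,15,5)
river: ρ → (5,15,-12)
river: ρ → (-12,9,8)
river: ρ → (8,7,-13)
river: ρ → (-13,19,2)
river: ρ → (2,21,-3)
river: ρ → (-3,21,2)
river: ρ → (2,19,-13)
river: ρ → (-13,7,8)
ρ-cycle length = 10 (tail of 0 descent steps not counted)

10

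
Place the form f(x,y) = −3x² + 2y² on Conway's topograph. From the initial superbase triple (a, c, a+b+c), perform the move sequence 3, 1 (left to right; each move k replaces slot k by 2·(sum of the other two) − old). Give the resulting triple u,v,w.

start (-3,2,-1) = (f(1,0),f(0,1),f(1,1))
replace slot 3: 2·((-3)+2) − (-1) = -1 → (-3,2,-1)
replace slot 1: 2·(2+(-1)) − (-3) = 5 → (5,2,-1)

5,2,-1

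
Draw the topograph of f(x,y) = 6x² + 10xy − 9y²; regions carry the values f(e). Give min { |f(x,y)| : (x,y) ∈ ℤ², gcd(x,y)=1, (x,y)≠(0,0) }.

river: ρ → (-9,8,7)
river: ρ → (7,6,-10)
river: ρ → (-10,14,3)
river: ρ → (3,16,-5)
river: ρ → (-5,14,6)
river: ρ → (6,10,-9)
closes: descent 0, river 6
min |a| on river = 3

3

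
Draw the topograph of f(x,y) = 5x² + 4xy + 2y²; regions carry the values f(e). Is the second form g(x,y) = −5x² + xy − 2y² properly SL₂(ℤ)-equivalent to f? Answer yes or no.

D₁ = -24, D₂ = -39
discriminants differ ⇒ not SL₂(ℤ)-equivalent

no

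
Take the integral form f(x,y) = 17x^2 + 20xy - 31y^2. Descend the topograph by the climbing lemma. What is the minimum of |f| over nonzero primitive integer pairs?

river: ρ → (-31,42,6)
river: ρ → (6,42,-31)
river: ρ → (-31,20,17)
river: ρ → (17,48,-3)
river: ρ → (-3,48,17)
river: ρ → (17,20,-31)
closes: descent 0, river 6
min |a| on river = 3

3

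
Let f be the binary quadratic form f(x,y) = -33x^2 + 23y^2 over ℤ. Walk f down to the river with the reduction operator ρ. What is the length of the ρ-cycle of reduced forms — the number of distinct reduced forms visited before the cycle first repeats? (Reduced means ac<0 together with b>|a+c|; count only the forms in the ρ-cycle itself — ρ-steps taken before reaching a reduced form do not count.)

D = 3036, ⌊√D⌋ = 55
descent: ρ → (23,46,-10)  [lands on river]
river: ρ → (-10,54,3)
river: ρ → (3,54,-10)
river: ρ → (-10,46,23)
ρ-cycle length = 4 (tail of 1 descent step not counted)

4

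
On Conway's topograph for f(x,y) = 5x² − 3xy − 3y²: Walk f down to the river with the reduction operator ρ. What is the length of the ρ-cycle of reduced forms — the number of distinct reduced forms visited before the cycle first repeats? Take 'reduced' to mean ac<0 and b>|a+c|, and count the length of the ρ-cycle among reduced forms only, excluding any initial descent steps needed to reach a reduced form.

D = 69, ⌊√D⌋ = 8
descent: ρ → (-3,3,5)  [lands on river]
river: ρ → (5,7,-1)
river: ρ → (-1,7,5)
river: ρ → (5,3,-3)
ρ-cycle length = 4 (tail of 1 descent step not counted)

4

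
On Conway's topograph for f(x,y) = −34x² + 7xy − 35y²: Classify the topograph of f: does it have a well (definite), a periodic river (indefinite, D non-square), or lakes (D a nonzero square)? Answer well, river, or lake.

D = b²−4ac = 7² − 4·(-34)·(-35) = -4711
D < 0 ⇒ definite ⇒ every region one sign ⇒ single well

well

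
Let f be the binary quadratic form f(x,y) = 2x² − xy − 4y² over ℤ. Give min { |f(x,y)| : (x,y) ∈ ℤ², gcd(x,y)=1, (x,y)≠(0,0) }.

descent: ρ → (-4,1,2)
descent: ρ → (2,3,-3)  [lands on river]
river: ρ → (-3,3,2)
river: ρ → (2,5,-1)
river: ρ → (-1,5,2)
closes: descent 2, river 4
min |a| on river = 1

1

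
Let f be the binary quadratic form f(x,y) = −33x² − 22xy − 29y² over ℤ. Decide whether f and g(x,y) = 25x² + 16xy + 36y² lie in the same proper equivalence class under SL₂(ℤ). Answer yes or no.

D₁ = -3344, D₂ = -3344
f is negative-definite; reduce −f:
−f: flip: (33,22,29)→(29,-22,33)
−f: reduced (well bottom): (29,-22,33) with a≤c, −a<b≤a
flip sign back: reduced form of f is (-29,22,-33)
g: reduced (well bottom): (25,16,36) with a≤c, −a<b≤a
reduced forms (-29, 22, -33) vs (25, 16, 36) ⇒ inequivalent

no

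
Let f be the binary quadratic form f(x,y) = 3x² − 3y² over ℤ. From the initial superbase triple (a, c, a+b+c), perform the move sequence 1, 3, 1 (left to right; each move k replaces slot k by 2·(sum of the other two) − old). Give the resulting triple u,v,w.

start (3,-3,0) = (f(1,0),f(0,1),f(1,1))
replace slot 1: 2·((-3)+0) − 3 = -9 → (-9,-3,0)
replace slot 3: 2·((-9)+(-3)) − 0 = -24 → (-9,-3,-24)
replace slot 1: 2·((-3)+(-24)) − (-9) = -45 → (-45,-3,-24)

-45,-3,-24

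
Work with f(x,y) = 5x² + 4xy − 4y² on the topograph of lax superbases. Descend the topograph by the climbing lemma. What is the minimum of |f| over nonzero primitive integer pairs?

river: ρ → (-4,4,5)
river: ρ → (5,6,-3)
river: ρ → (-3,6,5)
river: ρ → (5,4,-4)
closes: descent 0, river 4
min |a| on river = 3

3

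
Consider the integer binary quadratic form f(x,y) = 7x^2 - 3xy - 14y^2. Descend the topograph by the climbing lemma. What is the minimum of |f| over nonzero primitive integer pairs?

descent: ρ → (-14,3,7)
descent: ρ → (7,11,-10)  [lands on river]
river: ρ → (-10,9,8)
river: ρ → (8,7,-11)
river: ρ → (-11,15,4)
river: ρ → (4,17,-7)
river: ρ → (-7,11,10)
river: ρ → (10,9,-8)
river: ρ → (-8,7,11)
river: ρ → (11,15,-4)
river: ρ → (-4,17,7)
closes: descent 2, river 10
min |a| on river = 4

4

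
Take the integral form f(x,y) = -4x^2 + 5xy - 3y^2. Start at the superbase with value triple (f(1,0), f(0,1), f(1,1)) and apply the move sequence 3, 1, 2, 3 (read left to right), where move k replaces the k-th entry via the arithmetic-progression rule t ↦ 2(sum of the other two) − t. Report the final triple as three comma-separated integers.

start (-4,-3,-2) = (f(1,0),f(0,1),f(1,1))
replace slot 3: 2·((-4)+(-3)) − (-2) = -12 → (-4,-3,-12)
replace slot 1: 2·((-3)+(-12)) − (-4) = -26 → (-26,-3,-12)
replace slot 2: 2·((-26)+(-12)) − (-3) = -73 → (-26,-73,-12)
replace slot 3: 2·((-26)+(-73)) − (-12) = -186 → (-26,-73,-186)

-26,-73,-186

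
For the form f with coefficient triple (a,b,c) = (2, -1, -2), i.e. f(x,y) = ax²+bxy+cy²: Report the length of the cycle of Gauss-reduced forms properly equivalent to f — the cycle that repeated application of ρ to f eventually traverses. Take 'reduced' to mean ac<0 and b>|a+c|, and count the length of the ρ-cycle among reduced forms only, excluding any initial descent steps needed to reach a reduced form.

D = 17, ⌊√D⌋ = 4
descent: ρ → (-2,1,2)  [lands on river]
river: ρ → (2,3,-1)
river: ρ → (-1,3,2)
river: ρ → (2,1,-2)
river: ρ → (-2,3,1)
river: ρ → (1,3,-2)
ρ-cycle length = 6 (tail of 1 descent step not counted)

6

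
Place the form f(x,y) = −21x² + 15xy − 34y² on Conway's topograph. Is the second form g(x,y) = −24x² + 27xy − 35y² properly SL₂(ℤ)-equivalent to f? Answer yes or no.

D₁ = -2631, D₂ = -2631
f is negative-definite; reduce −f:
−f: reduced (well bottom): (21,-15,34) with a≤c, −a<b≤a
flip sign back: reduced form of f is (-21,15,-34)
g is negative-definite; reduce −g:
−g: translate: b→21 (≡-27 mod 48), so (24,-27,35)→(24,21,32)
−g: reduced (well bottom): (24,21,32) with a≤c, −a<b≤a
flip sign back: reduced form of g is (-24,-21,-32)
reduced forms (-21, 15, -34) vs (-24, -21, -32) ⇒ inequivalent

no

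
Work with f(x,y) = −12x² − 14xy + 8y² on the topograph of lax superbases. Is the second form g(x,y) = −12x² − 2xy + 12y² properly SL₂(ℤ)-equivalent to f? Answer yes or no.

D₁ = 580, D₂ = 580
river cycle of f (length 10): (8, 14, -12), (-12, 10, 10), (10, 10, -12), (-12, 14, 8), (8, 18, -8), (-8, 14, 12), (12, 10, -10), (-10, 10, 12), (12, 14, -8), (-8, 18, 8)
river cycle of g (length 6): (12, 2, -12), (-12, 22, 2), (2, 22, -12), (-12, 2, 12), (12, 22, -2), (-2, 22, 12)
cycles differ ⇒ inequivalent

no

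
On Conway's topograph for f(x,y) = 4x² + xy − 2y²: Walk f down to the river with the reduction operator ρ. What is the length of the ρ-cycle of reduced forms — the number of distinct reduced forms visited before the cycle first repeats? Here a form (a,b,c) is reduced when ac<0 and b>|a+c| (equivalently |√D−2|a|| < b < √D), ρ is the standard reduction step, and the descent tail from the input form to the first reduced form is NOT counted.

D = 33, ⌊√D⌋ = 5
descent: ρ → (-2,3,3)  [lands on river]
river: ρ → (3,3,-2)
river: ρ → (-2,5,1)
river: ρ → (1,5,-2)
ρ-cycle length = 4 (tail of 1 descent step not counted)

4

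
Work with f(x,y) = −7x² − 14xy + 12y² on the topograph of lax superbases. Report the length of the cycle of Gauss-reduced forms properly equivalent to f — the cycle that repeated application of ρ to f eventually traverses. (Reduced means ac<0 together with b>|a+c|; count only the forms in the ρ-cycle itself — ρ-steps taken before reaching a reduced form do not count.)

D = 532, ⌊√D⌋ = 23
descent: ρ → (12,14,-7)  [lands on river]
river: ρ → (-7,14,12)
river: ρ → (12,10,-9)
river: ρ → (-9,8,13)
river: ρ → (13,18,-4)
river: ρ → (-4,22,3)
river: ρ → (3,20,-11)
river: ρ → (-11,2,12)
river: ρ → (12,22,-1)
river: ρ → (-1,22,12)
river: ρ → (12,2,-11)
river: ρ → (-11,20,3)
river: ρ → (3,22,-4)
river: ρ → (-4,18,13)
river: ρ → (13,8,-9)
river: ρ → (-9,10,12)
ρ-cycle length = 16 (tail of 1 descent step not counted)

16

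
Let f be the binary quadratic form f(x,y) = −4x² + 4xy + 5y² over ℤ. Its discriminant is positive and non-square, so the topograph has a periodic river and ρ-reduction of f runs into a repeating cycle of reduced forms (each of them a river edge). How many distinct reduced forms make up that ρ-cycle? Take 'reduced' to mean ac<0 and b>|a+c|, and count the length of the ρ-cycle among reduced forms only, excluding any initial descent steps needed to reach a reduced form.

D = 96, ⌊√D⌋ = 9
river: ρ → (5,6,-3)
river: ρ → (-3,6,5)
river: ρ → (5,4,-4)
river: ρ → (-4,4,5)
ρ-cycle length = 4 (tail of 0 descent steps not counted)

4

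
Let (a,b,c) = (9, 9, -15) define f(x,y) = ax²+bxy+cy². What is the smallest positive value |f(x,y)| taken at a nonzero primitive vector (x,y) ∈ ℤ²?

river: ρ → (-15,21,3)
river: ρ → (3,21,-15)
river: ρ → (-15,9,9)
river: ρ → (9,9,-15)
closes: descent 0, river 4
min |a| on river = 3

3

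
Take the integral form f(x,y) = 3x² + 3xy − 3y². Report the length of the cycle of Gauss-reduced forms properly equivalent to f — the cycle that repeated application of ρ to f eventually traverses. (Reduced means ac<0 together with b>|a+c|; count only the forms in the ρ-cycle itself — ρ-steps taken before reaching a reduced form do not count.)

D = 45, ⌊√D⌋ = 6
river: ρ → (-3,3,3)
river: ρ → (3,3,-3)
ρ-cycle length = 2 (tail of 0 descent steps not counted)

2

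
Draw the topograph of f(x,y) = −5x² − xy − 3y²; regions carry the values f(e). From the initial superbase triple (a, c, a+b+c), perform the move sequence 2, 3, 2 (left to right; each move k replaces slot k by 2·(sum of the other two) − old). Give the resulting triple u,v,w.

start (-5,-3,-9) = (f(1,0),f(0,1),f(1,1))
replace slot 2: 2·((-5)+(-9)) − (-3) = -25 → (-5,-25,-9)
replace slot 3: 2·((-5)+(-25)) − (-9) = -51 → (-5,-25,-51)
replace slot 2: 2·((-5)+(-51)) − (-25) = -87 → (-5,-87,-51)

-5,-87,-51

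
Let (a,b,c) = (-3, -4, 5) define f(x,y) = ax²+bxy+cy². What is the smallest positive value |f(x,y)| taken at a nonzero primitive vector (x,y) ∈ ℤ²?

descent: ρ → (5,4,-3)  [lands on river]
river: ρ → (-3,8,1)
river: ρ → (1,8,-3)
river: ρ → (-3,4,5)
river: ρ → (5,6,-2)
river: ρ → (-2,6,5)
closes: descent 1, river 6
min |a| on river = 1

1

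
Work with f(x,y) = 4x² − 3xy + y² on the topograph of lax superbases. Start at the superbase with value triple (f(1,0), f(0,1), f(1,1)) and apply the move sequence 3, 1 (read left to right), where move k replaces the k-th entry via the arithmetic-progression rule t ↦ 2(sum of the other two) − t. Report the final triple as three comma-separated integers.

start (4,1,2) = (f(1,0),f(0,1),f(1,1))
replace slot 3: 2·(4+1) − 2 = 8 → (4,1,8)
replace slot 1: 2·(1+8) − 4 = 14 → (14,1,8)

14,1,8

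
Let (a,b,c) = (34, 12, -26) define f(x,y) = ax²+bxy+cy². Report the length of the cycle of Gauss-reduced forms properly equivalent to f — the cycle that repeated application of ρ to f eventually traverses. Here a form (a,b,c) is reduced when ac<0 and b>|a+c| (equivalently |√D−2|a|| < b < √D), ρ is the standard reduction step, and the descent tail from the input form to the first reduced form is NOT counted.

D = 3680, ⌊√D⌋ = 60
river: ρ → (-26,40,20)
river: ρ → (20,40,-26)
river: ρ → (-26,12,34)
river: ρ → (34,56,-4)
river: ρ → (-4,56,34)
river: ρ → (34,12,-26)
ρ-cycle length = 6 (tail of 0 descent steps not counted)

6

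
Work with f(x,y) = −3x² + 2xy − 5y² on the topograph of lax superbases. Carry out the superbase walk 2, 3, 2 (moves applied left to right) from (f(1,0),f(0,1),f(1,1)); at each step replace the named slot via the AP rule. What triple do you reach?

start (-3,-5,-6) = (f(1,0),f(0,1),f(1,1))
replace slot 2: 2·((-3)+(-6)) − (-5) = -13 → (-3,-13,-6)
replace slot 3: 2·((-3)+(-13)) − (-6) = -26 → (-3,-13,-26)
replace slot 2: 2·((-3)+(-26)) − (-13) = -45 → (-3,-45,-26)

-3,-45,-26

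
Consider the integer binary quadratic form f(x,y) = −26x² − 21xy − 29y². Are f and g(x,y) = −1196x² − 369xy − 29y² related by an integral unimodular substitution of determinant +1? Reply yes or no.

D₁ = -2575, D₂ = -2575
f is negative-definite; reduce −f:
−f: reduced (well bottom): (26,21,29) with a≤c, −a<b≤a
flip sign back: reduced form of f is (-26,-21,-29)
g is negative-definite; reduce −g:
−g: flip: (1196,369,29)→(29,-369,1196)
−g: translate: b→-21 (≡-369 mod 58), so (29,-369,1196)→(29,-21,26)
−g: flip: (29,-21,26)→(26,21,29)
−g: reduced (well bottom): (26,21,29) with a≤c, −a<b≤a
flip sign back: reduced form of g is (-26,-21,-29)
reduced forms (-26, -21, -29) vs (-26, -21, -29) ⇒ equivalent

yes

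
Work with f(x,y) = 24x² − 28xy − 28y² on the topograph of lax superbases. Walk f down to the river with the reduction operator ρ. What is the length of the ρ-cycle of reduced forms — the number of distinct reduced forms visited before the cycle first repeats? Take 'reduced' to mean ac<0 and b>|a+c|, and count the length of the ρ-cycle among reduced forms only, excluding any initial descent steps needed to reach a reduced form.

D = 3472, ⌊√D⌋ = 58
descent: ρ → (-28,28,24)  [lands on river]
river: ρ → (24,20,-32)
river: ρ → (-32,44,12)
river: ρ → (12,52,-16)
river: ρ → (-16,44,24)
river: ρ → (24,52,-8)
river: ρ → (-8,44,48)
river: ρ → (48,52,-4)
river: ρ → (-4,52,48)
river: ρ → (48,44,-8)
river: ρ → (-8,52,24)
river: ρ → (24,44,-16)
river: ρ → (-16,52,12)
river: ρ → (12,44,-32)
river: ρ → (-32,20,24)
river: ρ → (24,28,-28)
ρ-cycle length = 16 (tail of 1 descent step not counted)

16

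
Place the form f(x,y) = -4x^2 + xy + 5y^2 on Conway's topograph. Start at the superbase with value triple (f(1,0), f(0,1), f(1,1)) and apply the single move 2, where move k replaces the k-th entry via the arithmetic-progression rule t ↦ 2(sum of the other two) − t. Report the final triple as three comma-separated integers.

start (-4,5,2) = (f(1,0),f(0,1),f(1,1))
replace slot 2: 2·((-4)+2) − 5 = -9 → (-4,-9,2)

-4,-9,2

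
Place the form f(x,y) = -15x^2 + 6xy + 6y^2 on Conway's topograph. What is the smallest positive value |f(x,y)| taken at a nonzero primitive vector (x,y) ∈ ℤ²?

descent: ρ → (6,18,-3)  [lands on river]
river: ρ → (-3,18,6)
closes: descent 1, river 2
min |a| on river = 3

3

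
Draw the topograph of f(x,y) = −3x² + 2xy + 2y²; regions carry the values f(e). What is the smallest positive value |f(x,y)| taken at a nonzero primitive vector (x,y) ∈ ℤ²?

river: ρ → (2,2,-3)
river: ρ → (-3,4,1)
river: ρ → (1,4,-3)
river: ρ → (-3,2,2)
closes: descent 0, river 4
min |a| on river = 1

1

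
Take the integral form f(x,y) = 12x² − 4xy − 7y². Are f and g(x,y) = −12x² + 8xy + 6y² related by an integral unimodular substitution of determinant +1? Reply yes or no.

D₁ = 352, D₂ = 352
river cycle of f (length 6): (-7, 18, 1), (1, 18, -7), (-7, 10, 9), (9, 8, -8), (-8, 8, 9), (9, 10, -7)
river cycle of g (length 6): (6, 16, -4), (-4, 16, 6), (6, 8, -12), (-12, 16, 2), (2, 16, -12), (-12, 8, 6)
cycles differ ⇒ inequivalent

no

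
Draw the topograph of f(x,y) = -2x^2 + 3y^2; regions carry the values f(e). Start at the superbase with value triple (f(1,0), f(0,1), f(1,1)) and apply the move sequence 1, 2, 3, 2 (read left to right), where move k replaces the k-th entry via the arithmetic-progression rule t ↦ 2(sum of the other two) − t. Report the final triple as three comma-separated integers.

start (-2,3,1) = (f(1,0),f(0,1),f(1,1))
replace slot 1: 2·(3+1) − (-2) = 10 → (10,3,1)
replace slot 2: 2·(10+1) − 3 = 19 → (10,19,1)
replace slot 3: 2·(10+19) − 1 = 57 → (10,19,57)
replace slot 2: 2·(10+57) − 19 = 115 → (10,115,57)

10,115,57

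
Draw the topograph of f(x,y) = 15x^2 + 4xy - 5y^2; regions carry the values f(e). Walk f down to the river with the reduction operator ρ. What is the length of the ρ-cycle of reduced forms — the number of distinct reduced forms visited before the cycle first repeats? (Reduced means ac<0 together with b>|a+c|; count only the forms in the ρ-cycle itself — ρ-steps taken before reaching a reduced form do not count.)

D = 316, ⌊√D⌋ = 17
descent: ρ → (-5,16,3)  [lands on river]
river: ρ → (3,14,-10)
river: ρ → (-10,6,7)
river: ρ → (7,8,-9)
river: ρ → (-9,10,6)
river: ρ → (6,14,-5)
ρ-cycle length = 6 (tail of 1 descent step not counted)

6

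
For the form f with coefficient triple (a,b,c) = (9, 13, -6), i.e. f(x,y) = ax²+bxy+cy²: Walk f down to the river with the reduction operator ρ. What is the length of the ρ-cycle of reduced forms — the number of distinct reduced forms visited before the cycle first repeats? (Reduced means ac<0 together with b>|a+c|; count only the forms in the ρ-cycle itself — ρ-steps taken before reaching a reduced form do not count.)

D = 385, ⌊√D⌋ = 19
river: ρ → (-6,11,11)
river: ρ → (11,11,-6)
river: ρ → (-6,13,9)
river: ρ → (9,5,-10)
river: ρ → (-10,15,4)
river: ρ → (4,17,-6)
river: ρ → (-6,19,1)
river: ρ → (1,19,-6)
river: ρ → (-6,17,4)
river: ρ → (4,15,-10)
river: ρ → (-10,5,9)
river: ρ → (9,13,-6)
ρ-cycle length = 12 (tail of 0 descent steps not counted)

12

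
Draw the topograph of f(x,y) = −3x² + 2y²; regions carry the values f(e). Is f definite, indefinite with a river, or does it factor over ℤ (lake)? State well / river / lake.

D = b²−4ac = 0² − 4·(-3)·2 = 24
D > 0 non-square ⇒ indefinite ⇒ periodic river

river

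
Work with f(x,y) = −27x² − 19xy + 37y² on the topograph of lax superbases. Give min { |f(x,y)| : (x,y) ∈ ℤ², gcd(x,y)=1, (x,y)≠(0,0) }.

descent: ρ → (37,19,-27)  [lands on river]
river: ρ → (-27,35,29)
river: ρ → (29,23,-33)
river: ρ → (-33,43,19)
river: ρ → (19,33,-43)
river: ρ → (-43,53,9)
river: ρ → (9,55,-37)
river: ρ → (-37,19,27)
river: ρ → (27,35,-29)
river: ρ → (-29,23,33)
river: ρ → (33,43,-19)
river: ρ → (-19,33,43)
river: ρ → (43,53,-9)
river: ρ → (-9,55,37)
closes: descent 1, river 14
min |a| on river = 9

9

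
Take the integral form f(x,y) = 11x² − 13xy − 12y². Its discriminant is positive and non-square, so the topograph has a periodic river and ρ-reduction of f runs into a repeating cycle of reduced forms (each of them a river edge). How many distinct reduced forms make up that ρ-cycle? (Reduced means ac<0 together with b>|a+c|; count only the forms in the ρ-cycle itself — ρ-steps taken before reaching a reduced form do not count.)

D = 697, ⌊√D⌋ = 26
descent: ρ → (-12,13,11)  [lands on river]
river: ρ → (11,9,-14)
river: ρ → (-14,19,6)
river: ρ → (6,17,-17)
river: ρ → (-17,17,6)
river: ρ → (6,19,-14)
river: ρ → (-14,9,11)
river: ρ → (11,13,-12)
river: ρ → (-12,11,12)
river: ρ → (12,13,-11)
river: ρ → (-11,9,14)
river: ρ → (14,19,-6)
river: ρ → (-6,17,17)
river: ρ → (17,17,-6)
river: ρ → (-6,19,14)
river: ρ → (14,9,-11)
river: ρ → (-11,13,12)
river: ρ → (12,11,-12)
ρ-cycle length = 18 (tail of 1 descent step not counted)

18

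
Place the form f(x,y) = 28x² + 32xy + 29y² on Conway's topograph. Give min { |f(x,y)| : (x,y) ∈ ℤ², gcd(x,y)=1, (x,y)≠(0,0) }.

translate: b→-24 (≡32 mod 56), so (28,32,29)→(28,-24,25)
flip: (28,-24,25)→(25,24,28)
reduced (well bottom): (25,24,28) with a≤c, −a<b≤a
well minimum = a = 25

25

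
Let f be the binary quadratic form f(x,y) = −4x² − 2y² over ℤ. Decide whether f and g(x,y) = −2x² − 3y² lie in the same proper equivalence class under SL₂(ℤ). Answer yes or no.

D₁ = -32, D₂ = -24
discriminants differ ⇒ not SL₂(ℤ)-equivalent

no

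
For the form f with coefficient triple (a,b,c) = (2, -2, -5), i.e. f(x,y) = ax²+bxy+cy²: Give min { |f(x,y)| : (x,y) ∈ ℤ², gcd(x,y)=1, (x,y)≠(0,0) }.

descent: ρ → (-5,2,2)
descent: ρ → (2,6,-1)  [lands on river]
river: ρ → (-1,6,2)
closes: descent 2, river 2
min |a| on river = 1

1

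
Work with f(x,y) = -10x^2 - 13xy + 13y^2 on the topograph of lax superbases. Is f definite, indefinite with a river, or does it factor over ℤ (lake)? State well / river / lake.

D = b²−4ac = (-13)² − 4·(-10)·13 = 689
D > 0 non-square ⇒ indefinite ⇒ periodic river

river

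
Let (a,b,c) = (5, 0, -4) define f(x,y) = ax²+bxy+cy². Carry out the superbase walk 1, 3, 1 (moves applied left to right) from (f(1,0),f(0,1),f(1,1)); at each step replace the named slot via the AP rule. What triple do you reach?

start (5,-4,1) = (f(1,0),f(0,1),f(1,1))
replace slot 1: 2·((-4)+1) − 5 = -11 → (-11,-4,1)
replace slot 3: 2·((-11)+(-4)) − 1 = -31 → (-11,-4,-31)
replace slot 1: 2·((-4)+(-31)) − (-11) = -59 → (-59,-4,-31)

-59,-4,-31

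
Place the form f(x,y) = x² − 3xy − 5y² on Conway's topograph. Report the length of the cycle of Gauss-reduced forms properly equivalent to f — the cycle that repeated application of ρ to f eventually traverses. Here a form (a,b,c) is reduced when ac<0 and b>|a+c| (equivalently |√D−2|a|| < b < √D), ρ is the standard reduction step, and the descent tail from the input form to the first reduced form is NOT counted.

D = 29, ⌊√D⌋ = 5
descent: ρ → (-5,3,1)
descent: ρ → (1,5,-1)  [lands on river]
river: ρ → (-1,5,1)
ρ-cycle length = 2 (tail of 2 descent steps not counted)

2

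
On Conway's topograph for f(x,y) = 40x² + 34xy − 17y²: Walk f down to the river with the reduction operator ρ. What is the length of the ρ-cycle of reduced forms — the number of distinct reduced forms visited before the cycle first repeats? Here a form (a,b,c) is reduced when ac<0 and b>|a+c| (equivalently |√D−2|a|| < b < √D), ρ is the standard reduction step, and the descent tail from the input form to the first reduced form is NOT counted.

D = 3876, ⌊√D⌋ = 62
river: ρ → (-17,34,40)
river: ρ → (40,46,-11)
river: ρ → (-11,42,48)
river: ρ → (48,54,-5)
river: ρ → (-5,56,37)
river: ρ → (37,18,-24)
river: ρ → (-24,30,31)
river: ρ → (31,32,-23)
river: ρ → (-23,60,3)
river: ρ → (3,60,-23)
river: ρ → (-23,32,31)
river: ρ → (31,30,-24)
river: ρ → (-24,18,37)
river: ρ → (37,56,-5)
river: ρ → (-5,54,48)
river: ρ → (48,42,-11)
river: ρ → (-11,46,40)
river: ρ → (40,34,-17)
ρ-cycle length = 18 (tail of 0 descent steps not counted)

18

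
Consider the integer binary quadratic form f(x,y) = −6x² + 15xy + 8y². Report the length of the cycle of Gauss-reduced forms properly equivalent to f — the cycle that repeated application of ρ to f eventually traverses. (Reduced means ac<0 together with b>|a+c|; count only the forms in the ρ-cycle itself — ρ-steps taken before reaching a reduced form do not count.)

D = 417, ⌊√D⌋ = 20
river: ρ → (8,17,-4)
river: ρ → (-4,15,12)
river: ρ → (12,9,-7)
river: ρ → (-7,19,2)
river: ρ → (2,17,-16)
river: ρ → (-16,15,3)
river: ρ → (3,15,-16)
river: ρ → (-16,17,2)
river: ρ → (2,19,-7)
river: ρ → (-7,9,12)
river: ρ → (12,15,-4)
river: ρ → (-4,17,8)
river: ρ → (8,15,-6)
river: ρ → (-6,9,14)
river: ρ → (14,19,-1)
river: ρ → (-1,19,14)
river: ρ → (14,9,-6)
river: ρ → (-6,15,8)
ρ-cycle length = 18 (tail of 0 descent steps not counted)

18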